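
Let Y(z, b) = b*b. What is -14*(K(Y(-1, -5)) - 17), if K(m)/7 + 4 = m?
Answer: -1820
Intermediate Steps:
Y(z, b) = b**2
K(m) = -28 + 7*m
-14*(K(Y(-1, -5)) - 17) = -14*((-28 + 7*(-5)**2) - 17) = -14*((-28 + 7*25) - 17) = -14*((-28 + 175) - 17) = -14*(147 - 17) = -14*130 = -1820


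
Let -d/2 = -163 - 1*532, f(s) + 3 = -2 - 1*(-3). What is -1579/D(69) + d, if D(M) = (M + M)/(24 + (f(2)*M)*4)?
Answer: 170922/23 ≈ 7431.4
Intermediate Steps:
f(s) = -2 (f(s) = -3 + (-2 - 1*(-3)) = -3 + (-2 + 3) = -3 + 1 = -2)
D(M) = 2*M/(24 - 8*M) (D(M) = (M + M)/(24 - 2*M*4) = (2*M)/(24 - 8*M) = 2*M/(24 - 8*M))
d = 1390 (d = -2*(-163 - 1*532) = -2*(-163 - 532) = -2*(-695) = 1390)
-1579/D(69) + d = -1579/((1/4)*69/(3 - 1*69)) + 1390 = -1579/((1/4)*69/(3 - 69)) + 1390 = -1579/((1/4)*69/(-66)) + 1390 = -1579/((1/4)*69*(-1/66)) + 1390 = -1579/(-23/88) + 1390 = -1579*(-88/23) + 1390 = 138952/23 + 1390 = 170922/23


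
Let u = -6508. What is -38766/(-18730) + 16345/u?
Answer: -26926361/60947420 ≈ -0.44180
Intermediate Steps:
-38766/(-18730) + 16345/u = -38766/(-18730) + 16345/(-6508) = -38766*(-1/18730) + 16345*(-1/6508) = 19383/9365 - 16345/6508 = -26926361/60947420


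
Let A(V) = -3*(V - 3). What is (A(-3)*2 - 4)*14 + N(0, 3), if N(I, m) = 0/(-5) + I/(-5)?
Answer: 448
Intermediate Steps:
A(V) = 9 - 3*V (A(V) = -3*(-3 + V) = 9 - 3*V)
N(I, m) = -I/5 (N(I, m) = 0*(-⅕) + I*(-⅕) = 0 - I/5 = -I/5)
(A(-3)*2 - 4)*14 + N(0, 3) = ((9 - 3*(-3))*2 - 4)*14 - ⅕*0 = ((9 + 9)*2 - 4)*14 + 0 = (18*2 - 4)*14 + 0 = (36 - 4)*14 + 0 = 32*14 + 0 = 448 + 0 = 448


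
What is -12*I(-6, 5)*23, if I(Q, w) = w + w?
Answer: -2760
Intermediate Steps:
I(Q, w) = 2*w
-12*I(-6, 5)*23 = -24*5*23 = -12*10*23 = -120*23 = -2760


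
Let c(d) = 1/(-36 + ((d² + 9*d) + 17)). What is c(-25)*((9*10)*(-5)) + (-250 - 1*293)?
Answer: -69111/127 ≈ -544.18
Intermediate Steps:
c(d) = 1/(-19 + d² + 9*d) (c(d) = 1/(-36 + (17 + d² + 9*d)) = 1/(-19 + d² + 9*d))
c(-25)*((9*10)*(-5)) + (-250 - 1*293) = ((9*10)*(-5))/(-19 + (-25)² + 9*(-25)) + (-250 - 1*293) = (90*(-5))/(-19 + 625 - 225) + (-250 - 293) = -450/381 - 543 = (1/381)*(-450) - 543 = -150/127 - 543 = -69111/127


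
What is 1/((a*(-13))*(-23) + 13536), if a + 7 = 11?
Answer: 1/14732 ≈ 6.7879e-5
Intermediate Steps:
a = 4 (a = -7 + 11 = 4)
1/((a*(-13))*(-23) + 13536) = 1/((4*(-13))*(-23) + 13536) = 1/(-52*(-23) + 13536) = 1/(1196 + 13536) = 1/14732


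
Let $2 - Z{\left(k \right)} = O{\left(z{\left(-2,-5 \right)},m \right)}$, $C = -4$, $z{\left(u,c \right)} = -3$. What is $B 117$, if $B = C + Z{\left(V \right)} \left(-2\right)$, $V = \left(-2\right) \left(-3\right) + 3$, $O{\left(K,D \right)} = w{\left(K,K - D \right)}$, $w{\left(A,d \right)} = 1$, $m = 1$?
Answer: $-702$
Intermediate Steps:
$O{\left(K,D \right)} = 1$
$V = 9$ ($V = 6 + 3 = 9$)
$Z{\left(k \right)} = 1$ ($Z{\left(k \right)} = 2 - 1 = 1$)
$B = -6$ ($B = -4 + 1 \left(-2\right) = -4 - 2 = -6$)
$B 117 = \left(-6\right) 117 = -702$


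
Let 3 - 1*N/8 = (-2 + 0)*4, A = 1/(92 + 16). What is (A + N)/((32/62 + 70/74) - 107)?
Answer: -10902235/13073616 ≈ -0.83391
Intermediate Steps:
A = 1/108 ≈ 0.0092593
N = 88 (N = 24 - 8*(-2 + 0)*4 = 24 - (-16)*4 = 24 - 8*(-8) = 24 + 64 = 88)
(A + N)/((32/62 + 70/74) - 107) = (1/108 + 88)/((32/62 + 70/74) - 107) = (9505/108)/((32*(1/62) + 70*(1/74)) - 107) = (9505/108)/((16/31 + 35/37) - 107) = (9505/108)/(1677/1147 - 107) = (9505/108)/(-121052/1147) = -1147/121052*9505/108 = -10902235/13073616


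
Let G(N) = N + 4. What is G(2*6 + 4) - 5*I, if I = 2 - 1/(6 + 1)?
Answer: 75/7 ≈ 10.714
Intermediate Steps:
I = 13/7 (I = 2 - 1/7 = 13/7 ≈ 1.8571)
G(N) = 4 + N
G(2*6 + 4) - 5*I = (4 + (2*6 + 4)) - 5*13/7 = (4 + (12 + 4)) - 65/7 = (4 + 16) - 65/7 = 20 - 65/7 = 75/7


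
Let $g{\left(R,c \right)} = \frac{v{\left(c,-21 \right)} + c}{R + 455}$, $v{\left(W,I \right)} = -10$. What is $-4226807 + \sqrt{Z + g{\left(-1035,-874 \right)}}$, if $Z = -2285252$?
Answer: $-4226807 + \frac{i \sqrt{48047391255}}{145} \approx -4.2268 \cdot 10^{6} + 1511.7 i$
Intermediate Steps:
$g{\left(R,c \right)} = \frac{-10 + c}{455 + R}$ ($g{\left(R,c \right)} = \frac{-10 + c}{R + 455} = \frac{-10 + c}{455 + R}$)
$-4226807 + \sqrt{Z + g{\left(-1035,-874 \right)}} = -4226807 + \sqrt{-2285252 + \frac{-10 - 874}{455 - 1035}} = -4226807 + \sqrt{-2285252 + \frac{1}{-580} \left(-884\right)} = -4226807 + \sqrt{-2285252 - - \frac{221}{145}} = -4226807 + \sqrt{-2285252 + \frac{221}{145}} = -4226807 + \sqrt{- \frac{331361319}{145}} = -4226807 + \frac{i \sqrt{48047391255}}{145}$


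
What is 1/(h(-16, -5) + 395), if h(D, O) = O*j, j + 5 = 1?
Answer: 1/415 ≈ 0.0024096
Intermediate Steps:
j = -4 (j = -5 + 1 = -4)
h(D, O) = -4*O (h(D, O) = O*(-4) = -4*O)
1/(h(-16, -5) + 395) = 1/(-4*(-5) + 395) = 1/(20 + 395) = 1/415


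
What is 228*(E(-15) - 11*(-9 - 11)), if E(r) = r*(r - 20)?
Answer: 169860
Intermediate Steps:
E(r) = r*(-20 + r)
228*(E(-15) - 11*(-9 - 11)) = 228*(-15*(-20 - 15) - 11*(-9 - 11)) = 228*(-15*(-35) - 11*(-20)) = 228*(525 + 220) = 228*745 = 169860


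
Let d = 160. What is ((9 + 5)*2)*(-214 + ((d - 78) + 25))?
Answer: -2996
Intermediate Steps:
((9 + 5)*2)*(-214 + ((d - 78) + 25)) = ((9 + 5)*2)*(-214 + ((160 - 78) + 25)) = (14*2)*(-214 + (82 + 25)) = 28*(-214 + 107) = 28*(-107) = -2996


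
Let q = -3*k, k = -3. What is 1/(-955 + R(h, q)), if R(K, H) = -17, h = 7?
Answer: -1/972 ≈ -0.0010288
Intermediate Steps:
q = 9 (q = -3*(-3) = 9)
1/(-955 + R(h, q)) = 1/(-955 - 17) = 1/(-972) = -1/972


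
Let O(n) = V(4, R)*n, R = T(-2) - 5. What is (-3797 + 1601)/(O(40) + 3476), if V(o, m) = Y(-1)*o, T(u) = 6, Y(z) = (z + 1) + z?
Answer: -549/829 ≈ -0.66224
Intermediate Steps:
Y(z) = 1 + 2*z (Y(z) = (1 + z) + z = 1 + 2*z)
R = 1 (R = 6 - 5 = 1)
V(o, m) = -o (V(o, m) = (1 + 2*(-1))*o = (1 - 2)*o = -o)
O(n) = -4*n (O(n) = (-1*4)*n = -4*n)
(-3797 + 1601)/(O(40) + 3476) = (-3797 + 1601)/(-4*40 + 3476) = -2196/(-160 + 3476) = -2196/3316 = -2196*1/3316 = -549/829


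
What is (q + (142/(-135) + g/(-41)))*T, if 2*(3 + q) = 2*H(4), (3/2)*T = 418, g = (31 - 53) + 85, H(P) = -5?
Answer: -48995452/16605 ≈ -2950.6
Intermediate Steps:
g = 63 (g = -22 + 85 = 63)
T = 836/3 (T = (2/3)*418 = 836/3 ≈ 278.67)
q = -8 (q = -3 + (2*(-5))/2 = -3 + (1/2)*(-10) = -3 - 5 = -8)
(q + (142/(-135) + g/(-41)))*T = (-8 + (142/(-135) + 63/(-41)))*(836/3) = (-8 + (142*(-1/135) + 63*(-1/41)))*(836/3) = (-8 + (-142/135 - 63/41))*(836/3) = (-8 - 14327/5535)*(836/3) = -58607/5535*836/3 = -48995452/16605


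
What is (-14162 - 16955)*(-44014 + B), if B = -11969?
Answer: 1742023011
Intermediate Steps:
(-14162 - 16955)*(-44014 + B) = (-14162 - 16955)*(-44014 - 11969) = -31117*(-55983) = 1742023011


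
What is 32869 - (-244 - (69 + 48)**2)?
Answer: 46802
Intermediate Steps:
32869 - (-244 - (69 + 48)**2) = 32869 - (-244 - 1*117**2) = 32869 - (-244 - 1*13689) = 32869 - (-244 - 13689) = 32869 - 1*(-13933) = 32869 + 13933 = 46802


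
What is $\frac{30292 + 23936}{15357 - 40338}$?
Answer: $- \frac{18076}{8327} \approx -2.1708$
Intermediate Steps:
$\frac{30292 + 23936}{15357 - 40338} = \frac{54228}{-24981} = 54228 \left(- \frac{1}{24981}\right) = - \frac{18076}{8327}$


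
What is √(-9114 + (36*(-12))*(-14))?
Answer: I*√3066 ≈ 55.371*I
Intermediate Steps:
√(-9114 + (36*(-12))*(-14)) = √(-9114 - 432*(-14)) = √(-9114 + 6048) = √(-3066) = I*√3066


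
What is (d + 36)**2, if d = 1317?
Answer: 1830609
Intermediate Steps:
(d + 36)**2 = (1317 + 36)**2 = 1353**2 = 1830609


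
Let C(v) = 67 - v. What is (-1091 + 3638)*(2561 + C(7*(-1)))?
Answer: 6711345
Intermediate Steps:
(-1091 + 3638)*(2561 + C(7*(-1))) = (-1091 + 3638)*(2561 + (67 - 7*(-1))) = 2547*(2561 + (67 - 1*(-7))) = 2547*(2561 + (67 + 7)) = 2547*(2561 + 74) = 2547*2635 = 6711345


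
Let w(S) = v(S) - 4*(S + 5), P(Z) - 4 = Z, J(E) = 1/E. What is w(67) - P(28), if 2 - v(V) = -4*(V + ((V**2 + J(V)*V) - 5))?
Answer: 17890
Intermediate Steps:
J(E) = 1/E
P(Z) = 4 + Z
v(V) = -14 + 4*V + 4*V**2 (v(V) = 2 - (-4)*(V + ((V**2 + V/V) - 5)) = 2 - (-4)*(V + ((V**2 + 1) - 5)) = 2 - (-4)*(V + ((1 + V**2) - 5)) = 2 - (-4)*(V + (-4 + V**2)) = 2 - (-4)*(-4 + V + V**2) = 2 - (16 - 4*V - 4*V**2) = 2 + (-16 + 4*V + 4*V**2) = -14 + 4*V + 4*V**2)
w(S) = -34 + 4*S**2 (w(S) = (-14 + 4*S + 4*S**2) - 4*(S + 5) = (-14 + 4*S + 4*S**2) - 4*(5 + S) = (-14 + 4*S + 4*S**2) + (-20 - 4*S) = -34 + 4*S**2)
w(67) - P(28) = (-34 + 4*67**2) - (4 + 28) = (-34 + 4*4489) - 1*32 = (-34 + 17956) - 32 = 17922 - 32 = 17890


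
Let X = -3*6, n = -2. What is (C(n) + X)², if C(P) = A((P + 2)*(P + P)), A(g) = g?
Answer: 324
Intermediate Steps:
X = -18
C(P) = 2*P*(2 + P) (C(P) = (P + 2)*(P + P) = (2 + P)*(2*P) = 2*P*(2 + P))
(C(n) + X)² = (2*(-2)*(2 - 2) - 18)² = (2*(-2)*0 - 18)² = (0 - 18)² = (-18)² = 324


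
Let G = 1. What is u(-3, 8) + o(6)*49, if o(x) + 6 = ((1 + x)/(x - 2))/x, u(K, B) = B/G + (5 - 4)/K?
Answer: -6529/24 ≈ -272.04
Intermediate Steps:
u(K, B) = B + 1/K (u(K, B) = B/1 + (5 - 4)/K = B*1 + 1/K = B + 1/K)
o(x) = -6 + (1 + x)/(x*(-2 + x)) (o(x) = -6 + ((1 + x)/(x - 2))/x = -6 + ((1 + x)/(-2 + x))/x = -6 + (1 + x)/(x*(-2 + x)))
u(-3, 8) + o(6)*49 = (8 + 1/(-3)) + ((1 - 6*6² + 13*6)/(6*(-2 + 6)))*49 = (8 - ⅓) + ((⅙)*(1 - 6*36 + 78)/4)*49 = 23/3 + ((⅙)*(¼)*(1 - 216 + 78))*49 = 23/3 + ((⅙)*(¼)*(-137))*49 = 23/3 - 137/24*49 = 23/3 - 6713/24 = -6529/24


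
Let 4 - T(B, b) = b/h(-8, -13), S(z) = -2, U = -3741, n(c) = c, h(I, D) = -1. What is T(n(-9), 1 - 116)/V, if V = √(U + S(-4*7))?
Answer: 111*I*√3743/3743 ≈ 1.8143*I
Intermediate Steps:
T(B, b) = 4 + b (T(B, b) = 4 - b/(-1) = 4 - b*(-1) = 4 - (-1)*b = 4 + b)
V = I*√3743 (V = √(-3741 - 2) = √(-3743) = I*√3743 ≈ 61.18*I)
T(n(-9), 1 - 116)/V = (4 + (1 - 116))/((I*√3743)) = (4 - 115)*(-I*√3743/3743) = -(-111)*I*√3743/3743 = 111*I*√3743/3743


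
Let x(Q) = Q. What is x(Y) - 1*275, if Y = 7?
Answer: -268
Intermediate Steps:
x(Y) - 1*275 = 7 - 1*275 = 7 - 275 = -268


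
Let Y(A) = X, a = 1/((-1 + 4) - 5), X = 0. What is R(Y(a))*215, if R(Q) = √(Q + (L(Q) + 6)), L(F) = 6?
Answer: 430*√3 ≈ 744.78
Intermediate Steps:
a = -½ (a = 1/(3 - 5) = 1/(-2) = -½ ≈ -0.50000)
Y(A) = 0
R(Q) = √(12 + Q) (R(Q) = √(Q + (6 + 6)) = √(Q + 12) = √(12 + Q))
R(Y(a))*215 = √(12 + 0)*215 = √12*215 = (2*√3)*215 = 430*√3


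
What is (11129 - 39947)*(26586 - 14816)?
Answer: -339187860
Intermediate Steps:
(11129 - 39947)*(26586 - 14816) = -28818*11770 = -339187860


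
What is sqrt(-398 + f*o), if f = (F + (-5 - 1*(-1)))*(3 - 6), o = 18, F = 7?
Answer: 4*I*sqrt(35) ≈ 23.664*I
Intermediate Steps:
f = -9 (f = (7 + (-5 - 1*(-1)))*(3 - 6) = (7 + (-5 + 1))*(-3) = (7 - 4)*(-3) = 3*(-3) = -9)
sqrt(-398 + f*o) = sqrt(-398 - 9*18) = sqrt(-398 - 162) = sqrt(-560) = 4*I*sqrt(35)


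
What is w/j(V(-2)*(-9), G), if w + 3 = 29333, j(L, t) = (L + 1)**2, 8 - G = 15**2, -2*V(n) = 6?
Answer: 2095/56 ≈ 37.411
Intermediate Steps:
V(n) = -3 (V(n) = -1/2*6 = -3)
G = -217 (G = 8 - 1*15**2 = 8 - 1*225 = 8 - 225 = -217)
j(L, t) = (1 + L)**2
w = 29330 (w = -3 + 29333 = 29330)
w/j(V(-2)*(-9), G) = 29330/((1 - 3*(-9))**2) = 29330/((1 + 27)**2) = 29330/(28**2) = 29330/784 = 29330*(1/784) = 2095/56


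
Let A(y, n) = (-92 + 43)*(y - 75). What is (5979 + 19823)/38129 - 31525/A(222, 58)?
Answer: 198266933/39234741 ≈ 5.0534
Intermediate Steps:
A(y, n) = 3675 - 49*y (A(y, n) = -49*(-75 + y) = 3675 - 49*y)
(5979 + 19823)/38129 - 31525/A(222, 58) = (5979 + 19823)/38129 - 31525/(3675 - 49*222) = 25802*(1/38129) - 31525/(3675 - 10878) = 3686/5447 - 31525/(-7203) = 3686/5447 - 31525*(-1/7203) = 3686/5447 + 31525/7203 = 198266933/39234741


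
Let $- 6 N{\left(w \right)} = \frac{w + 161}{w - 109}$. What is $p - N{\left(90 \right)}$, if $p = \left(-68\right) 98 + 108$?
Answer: $- \frac{747635}{114} \approx -6558.2$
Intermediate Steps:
$p = -6556$ ($p = -6664 + 108 = -6556$)
$N{\left(w \right)} = - \frac{161 + w}{6 \left(-109 + w\right)}$ ($N{\left(w \right)} = - \frac{\left(w + 161\right) \frac{1}{w - 109}}{6} = - \frac{\left(161 + w\right) \frac{1}{-109 + w}}{6} = - \frac{\frac{1}{-109 + w} \left(161 + w\right)}{6} = - \frac{161 + w}{6 \left(-109 + w\right)}$)
$p - N{\left(90 \right)} = -6556 - \frac{-161 - 90}{6 \left(-109 + 90\right)} = -6556 - \frac{-161 - 90}{6 \left(-19\right)} = -6556 - \frac{1}{6} \left(- \frac{1}{19}\right) \left(-251\right) = -6556 - \frac{251}{114} = - \frac{747635}{114}$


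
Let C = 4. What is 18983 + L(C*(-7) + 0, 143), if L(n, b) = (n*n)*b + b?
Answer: 131238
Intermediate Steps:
L(n, b) = b + b*n**2 (L(n, b) = n**2*b + b = b*n**2 + b = b + b*n**2)
18983 + L(C*(-7) + 0, 143) = 18983 + 143*(1 + (4*(-7) + 0)**2) = 18983 + 143*(1 + (-28 + 0)**2) = 18983 + 143*(1 + (-28)**2) = 18983 + 143*(1 + 784) = 18983 + 143*785 = 18983 + 112255 = 131238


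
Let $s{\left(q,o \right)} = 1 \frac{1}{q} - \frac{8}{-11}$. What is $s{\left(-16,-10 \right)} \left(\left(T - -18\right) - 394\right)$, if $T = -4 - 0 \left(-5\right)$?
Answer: $- \frac{11115}{44} \approx -252.61$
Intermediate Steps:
$s{\left(q,o \right)} = \frac{8}{11} + \frac{1}{q}$ ($s{\left(q,o \right)} = \frac{1}{q} - - \frac{8}{11} = \frac{1}{q} + \frac{8}{11} = \frac{8}{11} + \frac{1}{q}$)
$T = -4$ ($T = -4 - 0 = -4 + 0 = -4$)
$s{\left(-16,-10 \right)} \left(\left(T - -18\right) - 394\right) = \left(\frac{8}{11} + \frac{1}{-16}\right) \left(\left(-4 - -18\right) - 394\right) = \left(\frac{8}{11} - \frac{1}{16}\right) \left(\left(-4 + 18\right) - 394\right) = \frac{117 \left(14 - 394\right)}{176} = \frac{117}{176} \left(-380\right) = - \frac{11115}{44}$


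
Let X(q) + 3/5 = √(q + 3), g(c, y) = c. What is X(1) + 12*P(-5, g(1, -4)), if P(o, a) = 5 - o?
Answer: 607/5 ≈ 121.40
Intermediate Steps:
X(q) = -⅗ + √(3 + q) (X(q) = -⅗ + √(q + 3) = -⅗ + √(3 + q))
X(1) + 12*P(-5, g(1, -4)) = (-⅗ + √(3 + 1)) + 12*(5 - 1*(-5)) = (-⅗ + √4) + 12*(5 + 5) = (-⅗ + 2) + 12*10 = 7/5 + 120 = 607/5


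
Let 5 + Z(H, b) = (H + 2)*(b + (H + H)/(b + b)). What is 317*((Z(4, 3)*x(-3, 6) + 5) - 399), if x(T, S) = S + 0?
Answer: -84956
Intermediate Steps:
Z(H, b) = -5 + (2 + H)*(b + H/b) (Z(H, b) = -5 + (H + 2)*(b + (H + H)/(b + b)) = -5 + (2 + H)*(b + (2*H)/((2*b))) = -5 + (2 + H)*(b + (2*H)*(1/(2*b))) = -5 + (2 + H)*(b + H/b))
x(T, S) = S
317*((Z(4, 3)*x(-3, 6) + 5) - 399) = 317*((((4**2 + 2*4 + 3*(-5 + 2*3 + 4*3))/3)*6 + 5) - 399) = 317*((((16 + 8 + 3*(-5 + 6 + 12))/3)*6 + 5) - 399) = 317*((((16 + 8 + 3*13)/3)*6 + 5) - 399) = 317*((((16 + 8 + 39)/3)*6 + 5) - 399) = 317*((((1/3)*63)*6 + 5) - 399) = 317*((21*6 + 5) - 399) = 317*((126 + 5) - 399) = 317*(131 - 399) = 317*(-268) = -84956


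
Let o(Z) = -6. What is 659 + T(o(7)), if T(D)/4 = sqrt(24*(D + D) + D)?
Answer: 659 + 28*I*sqrt(6) ≈ 659.0 + 68.586*I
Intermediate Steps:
T(D) = 28*sqrt(D) (T(D) = 4*sqrt(24*(D + D) + D) = 4*sqrt(24*(2*D) + D) = 4*sqrt(48*D + D) = 4*sqrt(49*D) = 4*(7*sqrt(D)) = 28*sqrt(D))
659 + T(o(7)) = 659 + 28*sqrt(-6) = 659 + 28*(I*sqrt(6)) = 659 + 28*I*sqrt(6)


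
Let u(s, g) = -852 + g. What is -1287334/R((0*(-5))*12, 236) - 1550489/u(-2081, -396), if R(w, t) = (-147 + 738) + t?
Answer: -324338429/1032096 ≈ -314.25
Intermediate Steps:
R(w, t) = 591 + t
-1287334/R((0*(-5))*12, 236) - 1550489/u(-2081, -396) = -1287334/(591 + 236) - 1550489/(-852 - 396) = -1287334/827 - 1550489/(-1248) = -1287334*1/827 - 1550489*(-1/1248) = -1287334/827 + 1550489/1248 = -324338429/1032096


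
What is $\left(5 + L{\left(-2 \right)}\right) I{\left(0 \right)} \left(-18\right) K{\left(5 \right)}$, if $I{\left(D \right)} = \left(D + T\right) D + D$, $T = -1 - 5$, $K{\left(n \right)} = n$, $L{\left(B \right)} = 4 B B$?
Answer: $0$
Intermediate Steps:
$L{\left(B \right)} = 4 B^{2}$
$T = -6$
$I{\left(D \right)} = D + D \left(-6 + D\right)$ ($I{\left(D \right)} = \left(D - 6\right) D + D = \left(-6 + D\right) D + D = D \left(-6 + D\right) + D = D + D \left(-6 + D\right)$)
$\left(5 + L{\left(-2 \right)}\right) I{\left(0 \right)} \left(-18\right) K{\left(5 \right)} = \left(5 + 4 \left(-2\right)^{2}\right) 0 \left(-5 + 0\right) \left(-18\right) 5 = \left(5 + 4 \cdot 4\right) 0 \left(-5\right) \left(-18\right) 5 = \left(5 + 16\right) 0 \left(-18\right) 5 = 21 \cdot 0 \left(-18\right) 5 = 0 \left(-18\right) 5 = 0 \cdot 5 = 0$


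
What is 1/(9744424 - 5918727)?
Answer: 1/3825697 ≈ 2.6139e-7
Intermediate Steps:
1/(9744424 - 5918727) = 1/3825697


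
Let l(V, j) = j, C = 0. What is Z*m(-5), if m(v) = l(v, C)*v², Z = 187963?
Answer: 0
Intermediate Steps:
m(v) = 0 (m(v) = 0*v² = 0)
Z*m(-5) = 187963*0 = 0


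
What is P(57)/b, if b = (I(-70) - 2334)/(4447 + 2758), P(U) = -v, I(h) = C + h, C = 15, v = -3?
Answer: -21615/2389 ≈ -9.0477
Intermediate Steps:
I(h) = 15 + h
P(U) = 3 (P(U) = -1*(-3) = 3)
b = -2389/7205 (b = ((15 - 70) - 2334)/(4447 + 2758) = (-55 - 2334)/7205 = -2389*1/7205 = -2389/7205 ≈ -0.33158)
P(57)/b = 3/(-2389/7205) = 3*(-7205/2389) = -21615/2389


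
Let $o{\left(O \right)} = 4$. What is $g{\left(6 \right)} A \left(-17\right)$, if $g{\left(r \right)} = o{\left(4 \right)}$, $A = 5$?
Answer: $-340$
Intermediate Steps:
$g{\left(r \right)} = 4$
$g{\left(6 \right)} A \left(-17\right) = 4 \cdot 5 \left(-17\right) = 20 \left(-17\right) = -340$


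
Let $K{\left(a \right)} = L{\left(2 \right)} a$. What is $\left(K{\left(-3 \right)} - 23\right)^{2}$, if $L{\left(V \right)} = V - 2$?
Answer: $529$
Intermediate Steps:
$L{\left(V \right)} = -2 + V$
$K{\left(a \right)} = 0$ ($K{\left(a \right)} = \left(-2 + 2\right) a = 0 a = 0$)
$\left(K{\left(-3 \right)} - 23\right)^{2} = \left(0 - 23\right)^{2} = \left(-23\right)^{2} = 529$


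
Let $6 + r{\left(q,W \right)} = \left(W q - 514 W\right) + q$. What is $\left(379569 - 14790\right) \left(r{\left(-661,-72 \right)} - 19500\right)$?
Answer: $23503805307$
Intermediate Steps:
$r{\left(q,W \right)} = -6 + q - 514 W + W q$ ($r{\left(q,W \right)} = -6 + \left(\left(W q - 514 W\right) + q\right) = -6 + \left(\left(- 514 W + W q\right) + q\right) = -6 + \left(q - 514 W + W q\right) = -6 + q - 514 W + W q$)
$\left(379569 - 14790\right) \left(r{\left(-661,-72 \right)} - 19500\right) = \left(379569 - 14790\right) \left(\left(-6 - 661 - -37008 - -47592\right) - 19500\right) = 364779 \left(\left(-6 - 661 + 37008 + 47592\right) - 19500\right) = 364779 \left(83933 - 19500\right) = 364779 \cdot 64433 = 23503805307$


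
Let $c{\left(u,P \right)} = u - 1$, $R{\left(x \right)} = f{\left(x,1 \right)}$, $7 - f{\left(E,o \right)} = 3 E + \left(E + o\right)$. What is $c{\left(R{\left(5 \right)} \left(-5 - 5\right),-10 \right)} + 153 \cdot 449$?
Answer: $68836$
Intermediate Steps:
$f{\left(E,o \right)} = 7 - o - 4 E$ ($f{\left(E,o \right)} = 7 - \left(3 E + \left(E + o\right)\right) = 7 - \left(o + 4 E\right) = 7 - o - 4 E$)
$R{\left(x \right)} = 6 - 4 x$ ($R{\left(x \right)} = 7 - 1 - 4 x = 6 - 4 x$)
$c{\left(u,P \right)} = -1 + u$
$c{\left(R{\left(5 \right)} \left(-5 - 5\right),-10 \right)} + 153 \cdot 449 = \left(-1 + \left(6 - 20\right) \left(-5 - 5\right)\right) + 153 \cdot 449 = \left(-1 + \left(6 - 20\right) \left(-10\right)\right) + 68697 = \left(-1 - -140\right) + 68697 = \left(-1 + 140\right) + 68697 = 139 + 68697 = 68836$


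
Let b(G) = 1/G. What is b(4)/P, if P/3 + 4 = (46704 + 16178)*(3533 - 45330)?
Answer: -1/31539347496 ≈ -3.1706e-11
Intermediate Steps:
P = -7884836874 (P = -12 + 3*((46704 + 16178)*(3533 - 45330)) = -12 + 3*(62882*(-41797)) = -12 + 3*(-2628278954) = -12 - 7884836862 = -7884836874)
b(4)/P = 1/(4*(-7884836874)) = (1/4)*(-1/7884836874) = -1/31539347496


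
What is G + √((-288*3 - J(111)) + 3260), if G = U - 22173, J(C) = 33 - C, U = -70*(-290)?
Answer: -1873 + √2474 ≈ -1823.3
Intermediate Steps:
U = 20300
G = -1873 (G = 20300 - 22173 = -1873)
G + √((-288*3 - J(111)) + 3260) = -1873 + √((-288*3 - (33 - 1*111)) + 3260) = -1873 + √((-864 - (33 - 111)) + 3260) = -1873 + √((-864 - 1*(-78)) + 3260) = -1873 + √((-864 + 78) + 3260) = -1873 + √(-786 + 3260) = -1873 + √2474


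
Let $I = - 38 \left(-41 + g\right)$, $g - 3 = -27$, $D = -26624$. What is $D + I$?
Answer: $-24154$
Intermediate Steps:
$g = -24$ ($g = 3 - 27 = -24$)
$I = 2470$ ($I = - 38 \left(-41 - 24\right) = \left(-38\right) \left(-65\right) = 2470$)
$D + I = -26624 + 2470 = -24154$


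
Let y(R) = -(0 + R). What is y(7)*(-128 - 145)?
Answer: 1911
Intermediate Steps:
y(R) = -R
y(7)*(-128 - 145) = (-1*7)*(-128 - 145) = -7*(-273) = 1911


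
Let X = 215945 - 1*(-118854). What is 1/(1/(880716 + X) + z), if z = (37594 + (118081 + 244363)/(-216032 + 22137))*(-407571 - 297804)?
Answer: -2480866115/65784008413845238709 ≈ -3.7712e-11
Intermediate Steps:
X = 334799 (X = 215945 + 118854 = 334799)
z = -54120276931050/2041 (z = (37594 + 362444/(-193895))*(-705375) = (37594 + 362444*(-1/193895))*(-705375) = (37594 - 19076/10205)*(-705375) = (383627694/10205)*(-705375) = -54120276931050/2041 ≈ -2.6517e+10)
1/(1/(880716 + X) + z) = 1/(1/(880716 + 334799) - 54120276931050/2041) = 1/(1/1215515 - 54120276931050/2041) = 1/(-65784008413845238709/2480866115) = -2480866115/65784008413845238709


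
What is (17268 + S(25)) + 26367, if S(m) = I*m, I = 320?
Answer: 51635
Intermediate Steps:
S(m) = 320*m
(17268 + S(25)) + 26367 = (17268 + 320*25) + 26367 = (17268 + 8000) + 26367 = 25268 + 26367 = 51635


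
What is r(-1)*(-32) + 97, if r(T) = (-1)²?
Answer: 65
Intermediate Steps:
r(T) = 1
r(-1)*(-32) + 97 = 1*(-32) + 97 = -32 + 97 = 65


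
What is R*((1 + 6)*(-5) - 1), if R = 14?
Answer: -504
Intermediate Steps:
R*((1 + 6)*(-5) - 1) = 14*((1 + 6)*(-5) - 1) = 14*(7*(-5) - 1) = 14*(-35 - 1) = 14*(-36) = -504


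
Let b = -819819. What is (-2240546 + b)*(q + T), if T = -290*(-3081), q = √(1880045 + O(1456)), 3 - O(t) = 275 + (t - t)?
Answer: -2734405523850 - 3060365*√1879773 ≈ -2.7386e+12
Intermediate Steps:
O(t) = -272 (O(t) = 3 - (275 + (t - t)) = 3 - (275 + 0) = 3 - 1*275 = 3 - 275 = -272)
q = √1879773 (q = √(1880045 - 272) = √1879773 ≈ 1371.0)
T = 893490
(-2240546 + b)*(q + T) = (-2240546 - 819819)*(√1879773 + 893490) = -3060365*(893490 + √1879773) = -2734405523850 - 3060365*√1879773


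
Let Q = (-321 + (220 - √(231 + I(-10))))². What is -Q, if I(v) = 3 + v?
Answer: -10425 - 808*√14 ≈ -13448.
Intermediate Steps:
Q = (-101 - 4*√14)² (Q = (-321 + (220 - √(231 + (3 - 10))))² = (-321 + (220 - √(231 - 7)))² = (-321 + (220 - √224))² = (-321 + (220 - 4*√14))² = (-101 - 4*√14)² ≈ 13448.)
-Q = -(10425 + 808*√14) = -10425 - 808*√14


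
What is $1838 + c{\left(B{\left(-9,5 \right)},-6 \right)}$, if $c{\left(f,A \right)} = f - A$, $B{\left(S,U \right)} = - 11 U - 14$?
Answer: $1775$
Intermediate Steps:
$B{\left(S,U \right)} = -14 - 11 U$
$1838 + c{\left(B{\left(-9,5 \right)},-6 \right)} = 1838 - 63 = 1775$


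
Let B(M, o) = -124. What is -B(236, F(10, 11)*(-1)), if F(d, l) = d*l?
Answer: 124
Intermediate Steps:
-B(236, F(10, 11)*(-1)) = -1*(-124) = 124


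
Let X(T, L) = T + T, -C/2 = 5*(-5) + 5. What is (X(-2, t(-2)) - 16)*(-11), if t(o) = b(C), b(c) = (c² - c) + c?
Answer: 220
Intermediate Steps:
C = 40 (C = -2*(5*(-5) + 5) = -2*(-25 + 5) = -2*(-20) = 40)
b(c) = c²
t(o) = 1600 (t(o) = 40² = 1600)
X(T, L) = 2*T
(X(-2, t(-2)) - 16)*(-11) = (2*(-2) - 16)*(-11) = (-4 - 16)*(-11) = -20*(-11) = 220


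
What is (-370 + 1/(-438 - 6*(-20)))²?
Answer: 13844110921/101124 ≈ 1.3690e+5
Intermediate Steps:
(-370 + 1/(-438 - 6*(-20)))² = (-370 + 1/(-438 + 120))² = (-370 + 1/(-318))² = (-370 - 1/318)² = (-117661/318)² = 13844110921/101124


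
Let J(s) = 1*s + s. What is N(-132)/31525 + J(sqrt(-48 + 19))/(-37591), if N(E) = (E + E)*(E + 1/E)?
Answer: 1394/1261 - 2*I*sqrt(29)/37591 ≈ 1.1055 - 0.00028651*I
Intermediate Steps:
N(E) = 2*E*(E + 1/E) (N(E) = (2*E)*(E + 1/E) = 2*E*(E + 1/E))
J(s) = 2*s (J(s) = s + s = 2*s)
N(-132)/31525 + J(sqrt(-48 + 19))/(-37591) = (2 + 2*(-132)**2)/31525 + (2*sqrt(-48 + 19))/(-37591) = (2 + 2*17424)*(1/31525) + (2*sqrt(-29))*(-1/37591) = (2 + 34848)*(1/31525) + (2*(I*sqrt(29)))*(-1/37591) = 34850*(1/31525) + (2*I*sqrt(29))*(-1/37591) = 1394/1261 - 2*I*sqrt(29)/37591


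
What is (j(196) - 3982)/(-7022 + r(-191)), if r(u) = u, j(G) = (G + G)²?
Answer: -149682/7213 ≈ -20.752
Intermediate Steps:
j(G) = 4*G² (j(G) = (2*G)² = 4*G²)
(j(196) - 3982)/(-7022 + r(-191)) = (4*196² - 3982)/(-7022 - 191) = (4*38416 - 3982)/(-7213) = (153664 - 3982)*(-1/7213) = 149682*(-1/7213) = -149682/7213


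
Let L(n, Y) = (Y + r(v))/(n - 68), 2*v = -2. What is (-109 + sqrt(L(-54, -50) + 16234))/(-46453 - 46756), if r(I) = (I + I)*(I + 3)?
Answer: 109/93209 - sqrt(60408361)/5685749 ≈ -0.00019756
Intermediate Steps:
v = -1 (v = (1/2)*(-2) = -1)
r(I) = 2*I*(3 + I) (r(I) = (2*I)*(3 + I) = 2*I*(3 + I))
L(n, Y) = (-4 + Y)/(-68 + n) (L(n, Y) = (Y + 2*(-1)*(3 - 1))/(n - 68) = (Y + 2*(-1)*2)/(-68 + n) = (Y - 4)/(-68 + n) = (-4 + Y)/(-68 + n))
(-109 + sqrt(L(-54, -50) + 16234))/(-46453 - 46756) = (-109 + sqrt((-4 - 50)/(-68 - 54) + 16234))/(-46453 - 46756) = (-109 + sqrt(-54/(-122) + 16234))/(-93209) = (-109 + sqrt(-1/122*(-54) + 16234))*(-1/93209) = (-109 + sqrt(27/61 + 16234))*(-1/93209) = (-109 + sqrt(990301/61))*(-1/93209) = (-109 + sqrt(60408361)/61)*(-1/93209) = 109/93209 - sqrt(60408361)/5685749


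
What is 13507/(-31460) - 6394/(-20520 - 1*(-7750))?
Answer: 44109/618068 ≈ 0.071366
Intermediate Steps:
13507/(-31460) - 6394/(-20520 - 1*(-7750)) = 13507*(-1/31460) - 6394/(-20520 + 7750) = -1039/2420 - 6394/(-12770) = -1039/2420 - 6394*(-1/12770) = -1039/2420 + 3197/6385 = 44109/618068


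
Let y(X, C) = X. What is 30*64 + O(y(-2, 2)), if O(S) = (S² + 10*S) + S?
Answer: 1902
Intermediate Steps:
O(S) = S² + 11*S
30*64 + O(y(-2, 2)) = 30*64 - 2*(11 - 2) = 1920 - 2*9 = 1920 - 18 = 1902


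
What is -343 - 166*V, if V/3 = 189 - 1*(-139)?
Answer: -163687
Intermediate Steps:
V = 984 (V = 3*(189 - 1*(-139)) = 3*(189 + 139) = 3*328 = 984)
-343 - 166*V = -343 - 166*984 = -343 - 163344 = -163687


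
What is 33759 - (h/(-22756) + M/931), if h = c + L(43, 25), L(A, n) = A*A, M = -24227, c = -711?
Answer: 51126071901/1513274 ≈ 33785.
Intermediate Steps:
L(A, n) = A²
h = 1138 (h = -711 + 43² = -711 + 1849 = 1138)
33759 - (h/(-22756) + M/931) = 33759 - (1138/(-22756) - 24227/931) = 33759 - (1138*(-1/22756) - 24227*1/931) = 33759 - (-569/11378 - 3461/133) = 33759 - 1*(-39454935/1513274) = 33759 + 39454935/1513274 = 51126071901/1513274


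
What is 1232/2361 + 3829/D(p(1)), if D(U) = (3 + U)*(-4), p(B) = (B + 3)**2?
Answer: -8946637/179436 ≈ -49.860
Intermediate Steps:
p(B) = (3 + B)**2
D(U) = -12 - 4*U
1232/2361 + 3829/D(p(1)) = 1232/2361 + 3829/(-12 - 4*(3 + 1)**2) = 1232*(1/2361) + 3829/(-12 - 4*4**2) = 1232/2361 + 3829/(-12 - 4*16) = 1232/2361 + 3829/(-12 - 64) = 1232/2361 + 3829/(-76) = 1232/2361 + 3829*(-1/76) = 1232/2361 - 3829/76 = -8946637/179436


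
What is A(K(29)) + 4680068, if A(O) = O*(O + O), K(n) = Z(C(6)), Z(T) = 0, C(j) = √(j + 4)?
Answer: 4680068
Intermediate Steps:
C(j) = √(4 + j)
K(n) = 0
A(O) = 2*O² (A(O) = O*(2*O) = 2*O²)
A(K(29)) + 4680068 = 2*0² + 4680068 = 2*0 + 4680068 = 0 + 4680068 = 4680068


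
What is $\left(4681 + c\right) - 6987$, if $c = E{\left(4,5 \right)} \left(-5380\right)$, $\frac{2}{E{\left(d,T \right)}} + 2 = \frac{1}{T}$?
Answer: $\frac{33046}{9} \approx 3671.8$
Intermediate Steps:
$E{\left(d,T \right)} = \frac{2}{-2 + \frac{1}{T}}$
$c = \frac{53800}{9}$ ($c = \left(-2\right) 5 \frac{1}{-1 + 2 \cdot 5} \left(-5380\right) = \left(-2\right) 5 \frac{1}{-1 + 10} \left(-5380\right) = \left(-2\right) 5 \cdot \frac{1}{9} \left(-5380\right) = \left(- \frac{10}{9}\right) \left(-5380\right) = \frac{53800}{9} \approx 5977.8$)
$\left(4681 + c\right) - 6987 = \left(4681 + \frac{53800}{9}\right) - 6987 = \frac{95929}{9} - 6987 = \frac{33046}{9}$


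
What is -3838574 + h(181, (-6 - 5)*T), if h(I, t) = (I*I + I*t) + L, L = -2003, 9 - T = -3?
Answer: -3831708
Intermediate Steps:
T = 12 (T = 9 - 1*(-3) = 9 + 3 = 12)
h(I, t) = -2003 + I**2 + I*t (h(I, t) = (I*I + I*t) - 2003 = (I**2 + I*t) - 2003 = -2003 + I**2 + I*t)
-3838574 + h(181, (-6 - 5)*T) = -3838574 + (-2003 + 181**2 + 181*((-6 - 5)*12)) = -3838574 + (-2003 + 32761 + 181*(-11*12)) = -3838574 + (-2003 + 32761 + 181*(-132)) = -3838574 + (-2003 + 32761 - 23892) = -3838574 + 6866 = -3831708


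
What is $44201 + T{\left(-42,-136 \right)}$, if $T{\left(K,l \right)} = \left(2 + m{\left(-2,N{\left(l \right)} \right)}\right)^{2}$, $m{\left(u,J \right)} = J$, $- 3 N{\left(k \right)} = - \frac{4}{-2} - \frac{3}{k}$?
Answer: $\frac{7358167945}{166464} \approx 44203.0$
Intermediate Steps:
$N{\left(k \right)} = - \frac{2}{3} + \frac{1}{k}$ ($N{\left(k \right)} = - \frac{- \frac{4}{-2} - \frac{3}{k}}{3} = - \frac{\left(-4\right) \left(- \frac{1}{2}\right) - \frac{3}{k}}{3} = - \frac{2 - \frac{3}{k}}{3} = - \frac{2}{3} + \frac{1}{k}$)
$T{\left(K,l \right)} = \left(\frac{4}{3} + \frac{1}{l}\right)^{2}$ ($T{\left(K,l \right)} = \left(2 - \left(\frac{2}{3} - \frac{1}{l}\right)\right)^{2} = \left(\frac{4}{3} + \frac{1}{l}\right)^{2}$)
$44201 + T{\left(-42,-136 \right)} = 44201 + \frac{\left(3 + 4 \left(-136\right)\right)^{2}}{9 \cdot 18496} = 44201 + \frac{1}{9} \cdot \frac{1}{18496} \left(3 - 544\right)^{2} = 44201 + \frac{1}{9} \cdot \frac{1}{18496} \left(-541\right)^{2} = 44201 + \frac{1}{9} \cdot \frac{1}{18496} \cdot 292681 = 44201 + \frac{292681}{166464} = \frac{7358167945}{166464}$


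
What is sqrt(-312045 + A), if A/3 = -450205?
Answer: 6*I*sqrt(46185) ≈ 1289.4*I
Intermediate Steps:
A = -1350615 (A = 3*(-450205) = -1350615)
sqrt(-312045 + A) = sqrt(-312045 - 1350615) = sqrt(-1662660) = 6*I*sqrt(46185)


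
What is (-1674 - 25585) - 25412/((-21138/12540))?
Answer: -42922377/3523 ≈ -12183.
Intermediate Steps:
(-1674 - 25585) - 25412/((-21138/12540)) = -27259 - 25412/((-21138*1/12540)) = -27259 - 25412/(-3523/2090) = -27259 - 25412*(-2090/3523) = -27259 + 53111080/3523 = -42922377/3523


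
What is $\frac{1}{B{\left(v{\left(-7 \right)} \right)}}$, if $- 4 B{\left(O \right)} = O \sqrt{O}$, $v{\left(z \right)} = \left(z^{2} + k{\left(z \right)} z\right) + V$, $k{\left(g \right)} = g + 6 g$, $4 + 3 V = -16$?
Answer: $- \frac{3 \sqrt{3}}{9826} \approx -0.00052882$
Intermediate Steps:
$V = - \frac{20}{3}$ ($V = - \frac{4}{3} + \frac{1}{3} \left(-16\right) = - \frac{4}{3} - \frac{16}{3} = - \frac{20}{3} \approx -6.6667$)
$k{\left(g \right)} = 7 g$
$v{\left(z \right)} = - \frac{20}{3} + 8 z^{2}$ ($v{\left(z \right)} = \left(z^{2} + 7 z z\right) - \frac{20}{3} = \left(z^{2} + 7 z^{2}\right) - \frac{20}{3} = 8 z^{2} - \frac{20}{3} = - \frac{20}{3} + 8 z^{2}$)
$B{\left(O \right)} = - \frac{O^{\frac{3}{2}}}{4}$ ($B{\left(O \right)} = - \frac{O \sqrt{O}}{4} = - \frac{O^{\frac{3}{2}}}{4}$)
$\frac{1}{B{\left(v{\left(-7 \right)} \right)}} = \frac{1}{\left(- \frac{1}{4}\right) \left(- \frac{20}{3} + 8 \left(-7\right)^{2}\right)^{\frac{3}{2}}} = \frac{1}{\left(- \frac{1}{4}\right) \left(- \frac{20}{3} + 8 \cdot 49\right)^{\frac{3}{2}}} = \frac{1}{\left(- \frac{1}{4}\right) \left(- \frac{20}{3} + 392\right)^{\frac{3}{2}}} = \frac{1}{\left(- \frac{1}{4}\right) \left(\frac{1156}{3}\right)^{\frac{3}{2}}} = \frac{1}{\left(- \frac{1}{4}\right) \frac{39304 \sqrt{3}}{9}} = \frac{1}{\left(- \frac{9826}{9}\right) \sqrt{3}} = - \frac{3 \sqrt{3}}{9826}$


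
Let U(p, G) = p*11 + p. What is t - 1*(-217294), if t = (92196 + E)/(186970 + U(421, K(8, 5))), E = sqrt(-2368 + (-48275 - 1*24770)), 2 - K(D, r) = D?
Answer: 20862660332/96011 + I*sqrt(75413)/192022 ≈ 2.1729e+5 + 0.0014301*I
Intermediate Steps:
K(D, r) = 2 - D
U(p, G) = 12*p (U(p, G) = 11*p + p = 12*p)
E = I*sqrt(75413) (E = sqrt(-2368 + (-48275 - 24770)) = sqrt(-2368 - 73045) = sqrt(-75413) = I*sqrt(75413) ≈ 274.61*I)
t = 46098/96011 + I*sqrt(75413)/192022 (t = (92196 + I*sqrt(75413))/(186970 + 12*421) = (92196 + I*sqrt(75413))/(186970 + 5052) = (92196 + I*sqrt(75413))/192022 = (92196 + I*sqrt(75413))*(1/192022) = 46098/96011 + I*sqrt(75413)/192022 ≈ 0.48013 + 0.0014301*I)
t - 1*(-217294) = (46098/96011 + I*sqrt(75413)/192022) - 1*(-217294) = (46098/96011 + I*sqrt(75413)/192022) + 217294 = 20862660332/96011 + I*sqrt(75413)/192022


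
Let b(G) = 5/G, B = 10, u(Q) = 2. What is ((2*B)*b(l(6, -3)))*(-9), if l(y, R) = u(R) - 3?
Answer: 900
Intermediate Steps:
l(y, R) = -1 (l(y, R) = 2 - 3 = -1)
((2*B)*b(l(6, -3)))*(-9) = ((2*10)*(5/(-1)))*(-9) = (20*(5*(-1)))*(-9) = (20*(-5))*(-9) = -100*(-9) = 900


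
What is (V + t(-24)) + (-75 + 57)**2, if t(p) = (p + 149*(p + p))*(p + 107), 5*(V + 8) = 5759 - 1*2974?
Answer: -594735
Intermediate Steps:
V = 549 (V = -8 + (5759 - 1*2974)/5 = -8 + (5759 - 2974)/5 = -8 + (1/5)*2785 = -8 + 557 = 549)
t(p) = 299*p*(107 + p) (t(p) = (p + 149*(2*p))*(107 + p) = (p + 298*p)*(107 + p) = (299*p)*(107 + p) = 299*p*(107 + p))
(V + t(-24)) + (-75 + 57)**2 = (549 + 299*(-24)*(107 - 24)) + (-75 + 57)**2 = (549 + 299*(-24)*83) + (-18)**2 = (549 - 595608) + 324 = -595059 + 324 = -594735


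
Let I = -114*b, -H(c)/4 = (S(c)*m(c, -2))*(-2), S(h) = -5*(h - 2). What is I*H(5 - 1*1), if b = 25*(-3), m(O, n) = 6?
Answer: -4104000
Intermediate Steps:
S(h) = 10 - 5*h (S(h) = -5*(-2 + h) = 10 - 5*h)
b = -75
H(c) = 480 - 240*c (H(c) = -4*(10 - 5*c)*6*(-2) = -4*(60 - 30*c)*(-2) = -4*(-120 + 60*c) = 480 - 240*c)
I = 8550 (I = -114*(-75) = 8550)
I*H(5 - 1*1) = 8550*(480 - 240*(5 - 1*1)) = 8550*(480 - 240*(5 - 1)) = 8550*(480 - 240*4) = 8550*(480 - 960) = 8550*(-480) = -4104000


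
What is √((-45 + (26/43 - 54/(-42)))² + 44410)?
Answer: √4191966986/301 ≈ 215.10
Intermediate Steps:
√((-45 + (26/43 - 54/(-42)))² + 44410) = √((-45 + (26*(1/43) - 54*(-1/42)))² + 44410) = √((-45 + (26/43 + 9/7))² + 44410) = √((-45 + 569/301)² + 44410) = √((-12976/301)² + 44410) = √(168376576/90601 + 44410) = √(4191966986/90601) = √4191966986/301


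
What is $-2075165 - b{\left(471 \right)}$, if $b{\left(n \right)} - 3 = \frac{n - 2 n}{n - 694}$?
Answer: $- \frac{462762935}{223} \approx -2.0752 \cdot 10^{6}$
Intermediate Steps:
$b{\left(n \right)} = 3 - \frac{n}{-694 + n}$ ($b{\left(n \right)} = 3 + \frac{n - 2 n}{n - 694} = 3 + \frac{\left(-1\right) n}{-694 + n} = 3 - \frac{n}{-694 + n}$)
$-2075165 - b{\left(471 \right)} = -2075165 - \frac{2 \left(-1041 + 471\right)}{-694 + 471} = -2075165 - 2 \frac{1}{-223} \left(-570\right) = -2075165 - 2 \left(- \frac{1}{223}\right) \left(-570\right) = -2075165 - \frac{1140}{223} = - \frac{462762935}{223}$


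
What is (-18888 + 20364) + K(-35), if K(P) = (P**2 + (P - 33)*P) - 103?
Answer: 4978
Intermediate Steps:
K(P) = -103 + P**2 + P*(-33 + P) (K(P) = (P**2 + (-33 + P)*P) - 103 = (P**2 + P*(-33 + P)) - 103 = -103 + P**2 + P*(-33 + P))
(-18888 + 20364) + K(-35) = (-18888 + 20364) + (-103 - 33*(-35) + 2*(-35)**2) = 1476 + (-103 + 1155 + 2*1225) = 1476 + (-103 + 1155 + 2450) = 1476 + 3502 = 4978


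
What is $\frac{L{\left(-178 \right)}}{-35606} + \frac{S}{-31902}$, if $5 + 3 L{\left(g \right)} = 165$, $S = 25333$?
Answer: $- \frac{451854119}{567951306} \approx -0.79559$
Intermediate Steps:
$L{\left(g \right)} = \frac{160}{3}$ ($L{\left(g \right)} = - \frac{5}{3} + \frac{1}{3} \cdot 165 = - \frac{5}{3} + 55 = \frac{160}{3}$)
$\frac{L{\left(-178 \right)}}{-35606} + \frac{S}{-31902} = \frac{160}{3 \left(-35606\right)} + \frac{25333}{-31902} = \frac{160}{3} \left(- \frac{1}{35606}\right) + 25333 \left(- \frac{1}{31902}\right) = - \frac{80}{53409} - \frac{25333}{31902} = - \frac{451854119}{567951306}$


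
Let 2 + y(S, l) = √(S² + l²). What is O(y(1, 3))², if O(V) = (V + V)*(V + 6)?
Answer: 176 + 32*√10 ≈ 277.19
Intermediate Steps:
y(S, l) = -2 + √(S² + l²)
O(V) = 2*V*(6 + V) (O(V) = (2*V)*(6 + V) = 2*V*(6 + V))
O(y(1, 3))² = (2*(-2 + √(1² + 3²))*(6 + (-2 + √(1² + 3²))))² = (2*(-2 + √(1 + 9))*(6 + (-2 + √(1 + 9))))² = (2*(-2 + √10)*(6 + (-2 + √10)))² = (2*(-2 + √10)*(4 + √10))² = 4*(-2 + √10)²*(4 + √10)²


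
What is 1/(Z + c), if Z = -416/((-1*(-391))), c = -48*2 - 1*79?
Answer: -391/68841 ≈ -0.0056798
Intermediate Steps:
c = -175 (c = -96 - 79 = -175)
Z = -416/391 ≈ -1.0639
1/(Z + c) = 1/(-416/391 - 175) = 1/(-68841/391) = -391/68841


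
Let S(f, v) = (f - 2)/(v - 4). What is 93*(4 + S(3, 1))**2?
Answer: 3751/3 ≈ 1250.3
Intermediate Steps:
S(f, v) = (-2 + f)/(-4 + v)
93*(4 + S(3, 1))**2 = 93*(4 + (-2 + 3)/(-4 + 1))**2 = 93*(4 + 1/(-3))**2 = 93*(4 - 1/3*1)**2 = 93*(4 - 1/3)**2 = 93*(11/3)**2 = 93*(121/9) = 3751/3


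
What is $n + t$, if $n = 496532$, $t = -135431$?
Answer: $361101$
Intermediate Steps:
$n + t = 496532 - 135431 = 361101$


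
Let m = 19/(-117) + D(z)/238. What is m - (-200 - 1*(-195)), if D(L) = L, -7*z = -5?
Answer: 943541/194922 ≈ 4.8406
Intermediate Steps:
z = 5/7 (z = -1/7*(-5) = 5/7 ≈ 0.71429)
m = -31069/194922 (m = 19/(-117) + (5/7)/238 = 19*(-1/117) + (5/7)*(1/238) = -19/117 + 5/1666 = -31069/194922 ≈ -0.15939)
m - (-200 - 1*(-195)) = -31069/194922 - (-200 - 1*(-195)) = -31069/194922 - (-200 + 195) = -31069/194922 - 1*(-5) = -31069/194922 + 5 = 943541/194922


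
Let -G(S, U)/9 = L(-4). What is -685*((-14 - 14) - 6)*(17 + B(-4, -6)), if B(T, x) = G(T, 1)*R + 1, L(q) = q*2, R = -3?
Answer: -4611420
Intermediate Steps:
L(q) = 2*q
G(S, U) = 72 (G(S, U) = -18*(-4) = -9*(-8) = 72)
B(T, x) = -215 (B(T, x) = 72*(-3) + 1 = -216 + 1 = -215)
-685*((-14 - 14) - 6)*(17 + B(-4, -6)) = -685*((-14 - 14) - 6)*(17 - 215) = -685*(-28 - 6)*(-198) = -(-23290)*(-198) = -685*6732 = -4611420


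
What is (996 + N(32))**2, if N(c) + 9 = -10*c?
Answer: 444889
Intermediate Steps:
N(c) = -9 - 10*c
(996 + N(32))**2 = (996 + (-9 - 10*32))**2 = (996 + (-9 - 320))**2 = (996 - 329)**2 = 667**2 = 444889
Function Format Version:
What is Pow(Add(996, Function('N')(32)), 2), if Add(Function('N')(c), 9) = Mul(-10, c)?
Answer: 444889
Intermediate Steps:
Function('N')(c) = Add(-9, Mul(-10, c))
Pow(Add(996, Function('N')(32)), 2) = Pow(Add(996, Add(-9, Mul(-10, 32))), 2) = Pow(Add(996, Add(-9, -320)), 2) = Pow(Add(996, -329), 2) = Pow(667, 2) = 444889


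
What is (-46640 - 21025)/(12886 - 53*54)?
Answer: -67665/10024 ≈ -6.7503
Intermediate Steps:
(-46640 - 21025)/(12886 - 53*54) = -67665/(12886 - 2862) = -67665/10024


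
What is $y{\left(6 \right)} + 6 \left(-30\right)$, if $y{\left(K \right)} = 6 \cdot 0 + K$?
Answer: $-174$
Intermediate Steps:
$y{\left(K \right)} = K$ ($y{\left(K \right)} = 0 + K = K$)
$y{\left(6 \right)} + 6 \left(-30\right) = 6 + 6 \left(-30\right) = 6 - 180 = -174$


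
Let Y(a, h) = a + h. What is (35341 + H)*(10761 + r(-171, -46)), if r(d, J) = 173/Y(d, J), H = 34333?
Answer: 162686281736/217 ≈ 7.4971e+8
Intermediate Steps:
r(d, J) = 173/(J + d) (r(d, J) = 173/(d + J) = 173/(J + d))
(35341 + H)*(10761 + r(-171, -46)) = (35341 + 34333)*(10761 + 173/(-46 - 171)) = 69674*(10761 + 173/(-217)) = 69674*(10761 + 173*(-1/217)) = 69674*(10761 - 173/217) = 69674*(2334964/217) = 162686281736/217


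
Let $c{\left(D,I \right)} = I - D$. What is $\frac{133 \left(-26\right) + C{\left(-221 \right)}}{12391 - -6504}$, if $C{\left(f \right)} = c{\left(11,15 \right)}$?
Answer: $- \frac{3454}{18895} \approx -0.1828$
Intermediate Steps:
$C{\left(f \right)} = 4$ ($C{\left(f \right)} = 15 - 11 = 4$)
$\frac{133 \left(-26\right) + C{\left(-221 \right)}}{12391 - -6504} = \frac{133 \left(-26\right) + 4}{12391 - -6504} = \frac{-3458 + 4}{12391 + 6504} = - \frac{3454}{18895}$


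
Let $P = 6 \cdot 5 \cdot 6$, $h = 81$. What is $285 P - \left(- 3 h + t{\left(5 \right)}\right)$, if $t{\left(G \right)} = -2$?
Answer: $51545$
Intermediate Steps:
$P = 180$ ($P = 30 \cdot 6 = 180$)
$285 P - \left(- 3 h + t{\left(5 \right)}\right) = 285 \cdot 180 - \left(\left(-3\right) 81 - 2\right) = 51300 - \left(-243 - 2\right) = 51300 - -245 = 51300 + 245 = 51545$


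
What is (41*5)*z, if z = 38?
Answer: 7790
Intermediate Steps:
(41*5)*z = (41*5)*38 = 205*38 = 7790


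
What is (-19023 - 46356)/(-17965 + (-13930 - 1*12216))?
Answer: 65379/44111 ≈ 1.4821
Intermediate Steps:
(-19023 - 46356)/(-17965 + (-13930 - 1*12216)) = -65379/(-17965 + (-13930 - 12216)) = -65379/(-17965 - 26146) = -65379/(-44111) = -65379*(-1/44111) = 65379/44111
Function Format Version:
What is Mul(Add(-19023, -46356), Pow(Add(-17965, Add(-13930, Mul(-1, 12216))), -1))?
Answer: Rational(65379, 44111) ≈ 1.4821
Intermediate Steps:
Mul(Add(-19023, -46356), Pow(Add(-17965, Add(-13930, Mul(-1, 12216))), -1)) = Mul(-65379, Pow(Add(-17965, Add(-13930, -12216)), -1)) = Mul(-65379, Pow(Add(-17965, -26146), -1)) = Mul(-65379, Pow(-44111, -1)) = Mul(-65379, Rational(-1, 44111)) = Rational(65379, 44111)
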